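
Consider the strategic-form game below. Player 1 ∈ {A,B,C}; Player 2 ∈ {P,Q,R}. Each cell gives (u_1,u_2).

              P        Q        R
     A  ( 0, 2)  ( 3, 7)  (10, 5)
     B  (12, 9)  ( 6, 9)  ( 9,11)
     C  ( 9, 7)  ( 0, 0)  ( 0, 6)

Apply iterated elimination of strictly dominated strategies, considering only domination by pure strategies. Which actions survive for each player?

Remaining: P1:{A,B} P2:{Q,R}

P1 drop C (B beats it: P:12>9 Q:6>0 R:9>0)
P2 drop P (R beats it: A:5>2 B:11>9)
P1→{A,B} P2→{Q,R}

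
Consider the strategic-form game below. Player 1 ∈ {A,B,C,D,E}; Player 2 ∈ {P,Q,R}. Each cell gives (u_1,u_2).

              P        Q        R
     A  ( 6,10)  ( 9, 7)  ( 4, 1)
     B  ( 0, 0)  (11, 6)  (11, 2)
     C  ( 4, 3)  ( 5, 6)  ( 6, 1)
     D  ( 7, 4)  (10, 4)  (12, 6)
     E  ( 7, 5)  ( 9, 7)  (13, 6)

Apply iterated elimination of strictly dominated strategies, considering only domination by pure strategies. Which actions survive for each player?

Remaining: P1:{B,D,E} P2:{Q,R}

P1 drop A (D beats it: P:7>6 Q:10>9 R:12>4)
P1 drop C (D beats it: P:7>4 Q:10>5 R:12>6)
P2 drop P (R beats it: B:2>0 D:6>4 E:6>5)
P1→{B,D,E} P2→{Q,R}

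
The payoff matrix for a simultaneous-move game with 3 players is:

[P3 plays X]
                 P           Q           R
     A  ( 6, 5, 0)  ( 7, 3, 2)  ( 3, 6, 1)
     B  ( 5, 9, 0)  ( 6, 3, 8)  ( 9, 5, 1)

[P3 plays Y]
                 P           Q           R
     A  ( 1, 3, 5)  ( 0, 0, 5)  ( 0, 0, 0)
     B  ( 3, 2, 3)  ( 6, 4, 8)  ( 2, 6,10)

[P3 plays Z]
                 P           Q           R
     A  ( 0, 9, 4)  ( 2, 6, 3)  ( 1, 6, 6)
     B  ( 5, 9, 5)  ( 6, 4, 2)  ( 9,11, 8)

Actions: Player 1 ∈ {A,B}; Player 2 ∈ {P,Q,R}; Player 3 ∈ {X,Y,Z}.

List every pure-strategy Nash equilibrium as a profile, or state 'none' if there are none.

(A,P,X): not NE [P2→R gives 6>5; P3→Y gives 5>0]
(A,P,Y): not NE [P1→B gives 3>1]
(A,P,Z): not NE [P1→B gives 5>0; P3→Y gives 5>4]
(A,Q,X): not NE [P2→R gives 6>3; P3→Y gives 5>2]
(A,Q,Y): not NE [P1→B gives 6>0; P2→P gives 3>0]
(A,Q,Z): not NE [P1→B gives 6>2; P2→P gives 9>6; P3→Y gives 5>3]
(A,R,X): not NE [P1→B gives 9>3; P3→Z gives 6>1]
(A,R,Y): not NE [P1→B gives 2>0; P2→P gives 3>0; P3→Z gives 6>0]
(A,R,Z): not NE [P1→B gives 9>1; P2→P gives 9>6]
(B,P,X): not NE [P1→A gives 6>5; P3→Z gives 5>0]
(B,P,Y): not NE [P2→R gives 6>2; P3→Z gives 5>3]
(B,P,Z): not NE [P2→R gives 11>9]
(B,Q,X): not NE [P1→A gives 7>6; P2→P gives 9>3]
(B,Q,Y): not NE [P2→R gives 6>4]
(B,Q,Z): not NE [P2→R gives 11>4; P3→Y gives 8>2]
(B,R,X): not NE [P2→P gives 9>5; P3→Y gives 10>1]
(B,R,Y): NE
(B,R,Z): not NE [P3→Y gives 10>8]

PSNE = {(B,R,Y)}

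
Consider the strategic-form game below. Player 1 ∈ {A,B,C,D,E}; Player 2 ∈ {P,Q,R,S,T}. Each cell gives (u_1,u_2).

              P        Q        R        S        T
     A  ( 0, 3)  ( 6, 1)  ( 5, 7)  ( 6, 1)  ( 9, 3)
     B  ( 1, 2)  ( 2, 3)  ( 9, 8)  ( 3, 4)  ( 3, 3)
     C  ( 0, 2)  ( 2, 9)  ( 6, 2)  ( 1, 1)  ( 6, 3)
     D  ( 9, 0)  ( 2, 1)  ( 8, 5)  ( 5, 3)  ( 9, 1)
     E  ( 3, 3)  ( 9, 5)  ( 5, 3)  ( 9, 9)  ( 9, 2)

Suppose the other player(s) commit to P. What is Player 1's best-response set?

u_1(A vs P) = 0
u_1(B vs P) = 1
u_1(C vs P) = 0
u_1(D vs P) = 9
u_1(E vs P) = 3
max payoff 9 at {D}

P1 best: {D}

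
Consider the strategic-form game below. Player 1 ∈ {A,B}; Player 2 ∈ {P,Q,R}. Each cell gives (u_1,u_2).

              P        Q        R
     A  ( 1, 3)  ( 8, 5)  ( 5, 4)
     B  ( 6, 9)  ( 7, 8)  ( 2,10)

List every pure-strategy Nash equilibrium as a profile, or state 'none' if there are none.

(A,P): not NE [P1→B gives 6>1; P2→Q gives 5>3]
(A,Q): NE
(A,R): not NE [P2→Q gives 5>4]
(B,P): not NE [P2→R gives 10>9]
(B,Q): not NE [P1→A gives 8>7; P2→R gives 10>8]
(B,R): not NE [P1→A gives 5>2]

PSNE = {(A,Q)}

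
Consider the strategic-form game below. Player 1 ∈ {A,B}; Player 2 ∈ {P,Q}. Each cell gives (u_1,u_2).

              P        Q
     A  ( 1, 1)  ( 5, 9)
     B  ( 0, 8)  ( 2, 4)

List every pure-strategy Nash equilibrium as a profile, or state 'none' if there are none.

NE set: (A,Q)

(A,P): not NE [P2→Q gives 9>1]
(A,Q): NE
(B,P): not NE [P1→A gives 1>0]
(B,Q): not NE [P1→A gives 5>2; P2→P gives 8>4]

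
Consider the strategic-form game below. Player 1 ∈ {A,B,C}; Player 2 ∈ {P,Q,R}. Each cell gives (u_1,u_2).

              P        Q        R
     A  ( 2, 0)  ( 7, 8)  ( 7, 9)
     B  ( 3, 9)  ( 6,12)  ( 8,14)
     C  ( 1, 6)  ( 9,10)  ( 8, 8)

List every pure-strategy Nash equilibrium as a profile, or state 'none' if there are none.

Nash profiles: (B,R), (C,Q)

(A,P): not NE [P1→B gives 3>2; P2→R gives 9>0]
(A,Q): not NE [P1→C gives 9>7; P2→R gives 9>8]
(A,R): not NE [P1→C gives 8>7]
(B,P): not NE [P2→R gives 14>9]
(B,Q): not NE [P1→C gives 9>6; P2→R gives 14>12]
(B,R): NE
(C,P): not NE [P1→B gives 3>1; P2→Q gives 10>6]
(C,Q): NE
(C,R): not NE [P2→Q gives 10>8]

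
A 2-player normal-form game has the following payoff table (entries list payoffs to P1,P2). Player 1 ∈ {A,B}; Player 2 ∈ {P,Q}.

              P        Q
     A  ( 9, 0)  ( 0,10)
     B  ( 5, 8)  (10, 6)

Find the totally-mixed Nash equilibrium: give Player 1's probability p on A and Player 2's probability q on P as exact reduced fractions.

(p,q) = (1/6, 5/7)

P1 indiff ⇒ q·9+(1-q)·0 = q·5+(1-q)·10 ⇒ q(4) = (1-q)(10) ⇒ q = 5/7
P2 indiff ⇒ p·0+(1-p)·8 = p·10+(1-p)·6 ⇒ p(-10) = (1-p)(-2) ⇒ p = 1/6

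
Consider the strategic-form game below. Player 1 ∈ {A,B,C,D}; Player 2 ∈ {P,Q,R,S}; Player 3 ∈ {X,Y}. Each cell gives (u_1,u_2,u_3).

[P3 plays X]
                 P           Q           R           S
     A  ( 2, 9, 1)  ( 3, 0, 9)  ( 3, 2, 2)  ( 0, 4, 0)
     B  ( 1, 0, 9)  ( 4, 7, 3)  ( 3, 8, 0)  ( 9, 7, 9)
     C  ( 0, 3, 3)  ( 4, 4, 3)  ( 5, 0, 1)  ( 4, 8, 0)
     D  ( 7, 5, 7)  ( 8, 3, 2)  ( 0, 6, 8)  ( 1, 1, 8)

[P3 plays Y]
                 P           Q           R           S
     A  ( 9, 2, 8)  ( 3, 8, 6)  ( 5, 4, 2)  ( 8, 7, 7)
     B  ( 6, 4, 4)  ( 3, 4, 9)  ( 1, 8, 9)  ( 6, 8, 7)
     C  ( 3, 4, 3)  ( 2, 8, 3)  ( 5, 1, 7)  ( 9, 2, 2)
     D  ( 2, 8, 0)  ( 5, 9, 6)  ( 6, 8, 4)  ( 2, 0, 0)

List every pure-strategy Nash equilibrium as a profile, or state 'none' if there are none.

Nash profiles: (D,Q,Y)

(A,P,X): not NE [P1→D gives 7>2; P3→Y gives 8>1]
(A,P,Y): not NE [P2→Q gives 8>2]
(A,Q,X): not NE [P1→D gives 8>3; P2→P gives 9>0]
(A,Q,Y): not NE [P1→D gives 5>3; P3→X gives 9>6]
(A,R,X): not NE [P1→C gives 5>3; P2→P gives 9>2]
(A,R,Y): not NE [P1→D gives 6>5; P2→Q gives 8>4]
(A,S,X): not NE [P1→B gives 9>0; P2→P gives 9>4; P3→Y gives 7>0]
(A,S,Y): not NE [P1→C gives 9>8; P2→Q gives 8>7]
(B,P,X): not NE [P1→D gives 7>1; P2→R gives 8>0]
(B,P,Y): not NE [P1→A gives 9>6; P2→S gives 8>4; P3→X gives 9>4]
(B,Q,X): not NE [P1→D gives 8>4; P2→R gives 8>7; P3→Y gives 9>3]
(B,Q,Y): not NE [P1→D gives 5>3; P2→S gives 8>4]
(B,R,X): not NE [P1→C gives 5>3; P3→Y gives 9>0]
(B,R,Y): not NE [P1→D gives 6>1]
(B,S,X): not NE [P2→R gives 8>7]
(B,S,Y): not NE [P1→C gives 9>6; P3→X gives 9>7]
(C,P,X): not NE [P1→D gives 7>0; P2→S gives 8>3]
(C,P,Y): not NE [P1→A gives 9>3; P2→Q gives 8>4]
(C,Q,X): not NE [P1→D gives 8>4; P2→S gives 8>4]
(C,Q,Y): not NE [P1→D gives 5>2]
(C,R,X): not NE [P2→S gives 8>0; P3→Y gives 7>1]
(C,R,Y): not NE [P1→D gives 6>5; P2→Q gives 8>1]
(C,S,X): not NE [P1→B gives 9>4; P3→Y gives 2>0]
(C,S,Y): not NE [P2→Q gives 8>2]
(D,P,X): not NE [P2→R gives 6>5]
(D,P,Y): not NE [P1→A gives 9>2; P2→Q gives 9>8; P3→X gives 7>0]
(D,Q,X): not NE [P2→R gives 6>3; P3→Y gives 6>2]
(D,Q,Y): NE
(D,R,X): not NE [P1→C gives 5>0]
(D,R,Y): not NE [P2→Q gives 9>8; P3→X gives 8>4]
(D,S,X): not NE [P1→B gives 9>1; P2→R gives 6>1]
(D,S,Y): not NE [P1→C gives 9>2; P2→Q gives 9>0; P3→X gives 8>0]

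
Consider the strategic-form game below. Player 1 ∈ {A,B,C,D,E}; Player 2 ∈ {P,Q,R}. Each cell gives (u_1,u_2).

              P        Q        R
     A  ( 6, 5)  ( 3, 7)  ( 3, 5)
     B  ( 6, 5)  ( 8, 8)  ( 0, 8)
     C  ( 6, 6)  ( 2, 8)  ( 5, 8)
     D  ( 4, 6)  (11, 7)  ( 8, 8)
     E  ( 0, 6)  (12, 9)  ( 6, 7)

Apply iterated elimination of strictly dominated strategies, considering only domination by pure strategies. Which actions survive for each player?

Survivors P1:{D,E} P2:{Q,R}

P2 drop P (Q beats it: A:7>5 B:8>5 C:8>6 D:7>6 E:9>6)
P1 drop A (D beats it: Q:11>3 R:8>3)
P1 drop B (D beats it: Q:11>8 R:8>0)
P1 drop C (D beats it: Q:11>2 R:8>5)
P1→{D,E} P2→{Q,R}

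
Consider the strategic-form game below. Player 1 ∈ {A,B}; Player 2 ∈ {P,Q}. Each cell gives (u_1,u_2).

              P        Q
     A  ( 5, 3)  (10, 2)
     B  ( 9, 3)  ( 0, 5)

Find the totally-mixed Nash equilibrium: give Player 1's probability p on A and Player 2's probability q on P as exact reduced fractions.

P1 indiff ⇒ q·5+(1-q)·10 = q·9+(1-q)·0 ⇒ q(-4) = (1-q)(-10) ⇒ q = 5/7
P2 indiff ⇒ p·3+(1-p)·3 = p·2+(1-p)·5 ⇒ p(1) = (1-p)(2) ⇒ p = 2/3

P1 mixes 2/3 on A; P2 mixes 5/7 on P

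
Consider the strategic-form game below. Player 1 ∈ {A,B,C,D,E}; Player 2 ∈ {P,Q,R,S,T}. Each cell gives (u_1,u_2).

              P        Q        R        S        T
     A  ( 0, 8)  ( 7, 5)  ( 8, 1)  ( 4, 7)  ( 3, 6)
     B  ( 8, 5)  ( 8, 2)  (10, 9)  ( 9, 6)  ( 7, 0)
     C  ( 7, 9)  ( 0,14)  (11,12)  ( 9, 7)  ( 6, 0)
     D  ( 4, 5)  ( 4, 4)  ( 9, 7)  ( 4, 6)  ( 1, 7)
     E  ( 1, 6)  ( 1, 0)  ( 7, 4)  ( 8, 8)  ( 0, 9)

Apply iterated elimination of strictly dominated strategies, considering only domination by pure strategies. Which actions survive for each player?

Survivors P1:{B,C} P2:{Q,R}

P1 drop A (B beats it: P:8>0 Q:8>7 R:10>8 S:9>4 T:7>3)
P1 drop D (B beats it: P:8>4 Q:8>4 R:10>9 S:9>4 T:7>1)
P1 drop E (B beats it: P:8>1 Q:8>1 R:10>7 S:9>8 T:7>0)
P2 drop P (R beats it: B:9>5 C:12>9)
P2 drop S (R beats it: B:9>6 C:12>7)
P2 drop T (Q beats it: B:2>0 C:14>0)
P1→{B,C} P2→{Q,R}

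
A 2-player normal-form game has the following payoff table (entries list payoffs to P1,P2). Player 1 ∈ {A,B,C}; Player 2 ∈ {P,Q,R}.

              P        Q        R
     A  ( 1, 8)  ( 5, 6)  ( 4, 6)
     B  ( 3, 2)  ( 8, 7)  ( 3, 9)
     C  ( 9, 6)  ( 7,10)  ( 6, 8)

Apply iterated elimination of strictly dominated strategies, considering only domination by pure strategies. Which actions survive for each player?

Survivors P1:{B,C} P2:{Q,R}

P1 drop A (C beats it: P:9>1 Q:7>5 R:6>4)
P2 drop P (Q beats it: B:7>2 C:10>6)
P1→{B,C} P2→{Q,R}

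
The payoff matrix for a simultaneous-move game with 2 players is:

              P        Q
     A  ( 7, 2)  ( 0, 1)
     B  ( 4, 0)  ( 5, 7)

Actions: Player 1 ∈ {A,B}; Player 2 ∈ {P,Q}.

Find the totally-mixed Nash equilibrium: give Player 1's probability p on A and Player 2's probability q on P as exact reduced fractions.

p=7/8, q=5/8

P1 indiff ⇒ q·7+(1-q)·0 = q·4+(1-q)·5 ⇒ q(3) = (1-q)(5) ⇒ q = 5/8
P2 indiff ⇒ p·2+(1-p)·0 = p·1+(1-p)·7 ⇒ p(1) = (1-p)(7) ⇒ p = 7/8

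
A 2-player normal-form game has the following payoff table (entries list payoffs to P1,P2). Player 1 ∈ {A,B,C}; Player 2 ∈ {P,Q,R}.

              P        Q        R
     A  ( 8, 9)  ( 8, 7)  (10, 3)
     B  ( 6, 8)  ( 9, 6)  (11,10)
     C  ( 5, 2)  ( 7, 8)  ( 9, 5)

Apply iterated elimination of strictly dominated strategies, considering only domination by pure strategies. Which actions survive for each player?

Remaining: P1:{A,B} P2:{P,R}

P1 drop C (A beats it: P:8>5 Q:8>7 R:10>9)
P2 drop Q (P beats it: A:9>7 B:8>6)
P1→{A,B} P2→{P,R}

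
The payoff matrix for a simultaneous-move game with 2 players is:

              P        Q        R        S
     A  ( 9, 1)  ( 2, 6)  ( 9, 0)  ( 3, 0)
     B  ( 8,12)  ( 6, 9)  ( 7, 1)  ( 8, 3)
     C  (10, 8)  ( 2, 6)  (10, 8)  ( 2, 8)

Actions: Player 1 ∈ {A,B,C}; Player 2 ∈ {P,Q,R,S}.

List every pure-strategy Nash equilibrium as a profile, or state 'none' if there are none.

Nash profiles: (C,P), (C,R)

(A,P): not NE [P1→C gives 10>9; P2→Q gives 6>1]
(A,Q): not NE [P1→B gives 6>2]
(A,R): not NE [P1→C gives 10>9; P2→Q gives 6>0]
(A,S): not NE [P1→B gives 8>3; P2→Q gives 6>0]
(B,P): not NE [P1→C gives 10>8]
(B,Q): not NE [P2→P gives 12>9]
(B,R): not NE [P1→C gives 10>7; P2→P gives 12>1]
(B,S): not NE [P2→P gives 12>3]
(C,P): NE
(C,Q): not NE [P1→B gives 6>2; P2→S gives 8>6]
(C,R): NE
(C,S): not NE [P1→B gives 8>2]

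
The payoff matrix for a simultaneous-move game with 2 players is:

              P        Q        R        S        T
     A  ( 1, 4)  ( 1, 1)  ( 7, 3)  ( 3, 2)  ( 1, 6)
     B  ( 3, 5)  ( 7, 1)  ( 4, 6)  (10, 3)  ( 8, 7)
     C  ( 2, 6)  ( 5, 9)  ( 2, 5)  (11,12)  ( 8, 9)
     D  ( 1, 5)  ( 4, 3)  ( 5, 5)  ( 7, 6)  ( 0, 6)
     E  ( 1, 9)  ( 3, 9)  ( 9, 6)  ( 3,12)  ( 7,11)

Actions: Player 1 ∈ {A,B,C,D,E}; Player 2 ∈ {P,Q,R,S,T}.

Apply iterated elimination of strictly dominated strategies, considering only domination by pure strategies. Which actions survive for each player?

IESDS → P1:{B,C} P2:{S,T}

P2 drop P (T beats it: A:6>4 B:7>5 C:9>6 D:6>5 E:11>9)
P2 drop Q (S beats it: A:2>1 B:3>1 C:12>9 D:6>3 E:12>9)
P2 drop R (T beats it: A:6>3 B:7>6 C:9>5 D:6>5 E:11>6)
P1 drop A (B beats it: S:10>3 T:8>1)
P1 drop D (B beats it: S:10>7 T:8>0)
P1 drop E (B beats it: S:10>3 T:8>7)
P1→{B,C} P2→{S,T}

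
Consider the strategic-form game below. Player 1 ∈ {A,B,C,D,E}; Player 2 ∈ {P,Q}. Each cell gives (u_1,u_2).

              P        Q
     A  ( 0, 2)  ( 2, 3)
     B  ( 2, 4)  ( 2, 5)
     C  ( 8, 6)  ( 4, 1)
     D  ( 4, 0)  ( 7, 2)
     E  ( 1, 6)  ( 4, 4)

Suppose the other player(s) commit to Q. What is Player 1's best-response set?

u_1(A vs Q) = 2
u_1(B vs Q) = 2
u_1(C vs Q) = 4
u_1(D vs Q) = 7
u_1(E vs Q) = 4
max payoff 7 at {D}

P1 best: {D}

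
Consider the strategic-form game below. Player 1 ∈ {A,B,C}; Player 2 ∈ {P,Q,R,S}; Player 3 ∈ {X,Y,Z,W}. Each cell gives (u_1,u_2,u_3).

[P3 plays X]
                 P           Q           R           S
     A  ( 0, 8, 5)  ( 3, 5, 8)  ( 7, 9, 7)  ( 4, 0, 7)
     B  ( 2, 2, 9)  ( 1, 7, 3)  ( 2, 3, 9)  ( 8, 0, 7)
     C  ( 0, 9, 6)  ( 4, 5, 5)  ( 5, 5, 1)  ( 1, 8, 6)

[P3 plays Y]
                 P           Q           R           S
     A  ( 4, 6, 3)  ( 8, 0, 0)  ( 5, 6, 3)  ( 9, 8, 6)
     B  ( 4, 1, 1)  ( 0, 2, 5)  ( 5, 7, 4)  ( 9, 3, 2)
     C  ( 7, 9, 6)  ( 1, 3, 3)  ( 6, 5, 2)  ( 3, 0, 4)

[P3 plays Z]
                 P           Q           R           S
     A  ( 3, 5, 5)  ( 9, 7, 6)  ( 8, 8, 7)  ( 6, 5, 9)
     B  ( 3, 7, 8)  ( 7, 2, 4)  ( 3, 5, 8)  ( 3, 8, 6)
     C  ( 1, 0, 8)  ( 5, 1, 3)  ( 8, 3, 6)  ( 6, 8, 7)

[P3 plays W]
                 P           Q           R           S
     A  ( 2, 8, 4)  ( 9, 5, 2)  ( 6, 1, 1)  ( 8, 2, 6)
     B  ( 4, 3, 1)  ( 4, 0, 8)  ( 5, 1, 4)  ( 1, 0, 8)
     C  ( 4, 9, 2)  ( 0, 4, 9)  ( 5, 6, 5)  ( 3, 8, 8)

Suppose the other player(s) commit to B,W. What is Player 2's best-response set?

u_2(P vs B,W) = 3
u_2(Q vs B,W) = 0
u_2(R vs B,W) = 1
u_2(S vs B,W) = 0
max payoff 3 at {P}

BR_2 = {P}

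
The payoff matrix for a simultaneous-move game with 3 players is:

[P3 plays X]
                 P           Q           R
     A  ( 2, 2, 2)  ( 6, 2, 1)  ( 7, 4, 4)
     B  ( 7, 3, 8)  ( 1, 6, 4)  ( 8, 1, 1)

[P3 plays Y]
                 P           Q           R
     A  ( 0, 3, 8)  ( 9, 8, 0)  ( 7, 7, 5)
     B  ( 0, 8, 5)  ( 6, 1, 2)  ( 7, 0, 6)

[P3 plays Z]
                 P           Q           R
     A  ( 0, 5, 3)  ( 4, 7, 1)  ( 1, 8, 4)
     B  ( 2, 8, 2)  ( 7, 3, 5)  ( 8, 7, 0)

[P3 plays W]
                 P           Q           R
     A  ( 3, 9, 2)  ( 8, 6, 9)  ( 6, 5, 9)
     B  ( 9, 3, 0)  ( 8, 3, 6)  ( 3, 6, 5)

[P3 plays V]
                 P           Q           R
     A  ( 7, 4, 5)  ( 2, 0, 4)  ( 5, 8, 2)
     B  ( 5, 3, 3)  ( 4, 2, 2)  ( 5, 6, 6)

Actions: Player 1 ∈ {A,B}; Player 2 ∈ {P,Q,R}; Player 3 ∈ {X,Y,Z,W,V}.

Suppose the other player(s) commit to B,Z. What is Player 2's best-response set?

argmax u_2 = {P}

u_2(P vs B,Z) = 8
u_2(Q vs B,Z) = 3
u_2(R vs B,Z) = 7
max payoff 8 at {P}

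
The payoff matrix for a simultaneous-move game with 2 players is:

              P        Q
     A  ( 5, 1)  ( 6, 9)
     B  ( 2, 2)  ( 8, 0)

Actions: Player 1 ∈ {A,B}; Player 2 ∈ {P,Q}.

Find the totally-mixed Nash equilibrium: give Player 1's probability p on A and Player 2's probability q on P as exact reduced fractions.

(p,q) = (1/5, 2/5)

P1 indiff ⇒ q·5+(1-q)·6 = q·2+(1-q)·8 ⇒ q(3) = (1-q)(2) ⇒ q = 2/5
P2 indiff ⇒ p·1+(1-p)·2 = p·9+(1-p)·0 ⇒ p(-8) = (1-p)(-2) ⇒ p = 1/5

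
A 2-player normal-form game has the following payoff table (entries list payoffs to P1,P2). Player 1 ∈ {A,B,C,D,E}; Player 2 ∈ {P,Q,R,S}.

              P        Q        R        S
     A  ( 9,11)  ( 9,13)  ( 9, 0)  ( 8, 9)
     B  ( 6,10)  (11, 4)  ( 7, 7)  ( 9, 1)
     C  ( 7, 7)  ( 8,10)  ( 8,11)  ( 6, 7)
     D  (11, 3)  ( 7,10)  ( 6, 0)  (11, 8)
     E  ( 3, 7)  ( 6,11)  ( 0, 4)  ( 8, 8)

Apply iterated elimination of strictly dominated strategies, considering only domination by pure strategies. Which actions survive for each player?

IESDS → P1:{A,B,D} P2:{P,Q}

P1 drop C (A beats it: P:9>7 Q:9>8 R:9>8 S:8>6)
P1 drop E (B beats it: P:6>3 Q:11>6 R:7>0 S:9>8)
P2 drop R (P beats it: A:11>0 B:10>7 D:3>0)
P2 drop S (Q beats it: A:13>9 B:4>1 D:10>8)
P1→{A,B,D} P2→{P,Q}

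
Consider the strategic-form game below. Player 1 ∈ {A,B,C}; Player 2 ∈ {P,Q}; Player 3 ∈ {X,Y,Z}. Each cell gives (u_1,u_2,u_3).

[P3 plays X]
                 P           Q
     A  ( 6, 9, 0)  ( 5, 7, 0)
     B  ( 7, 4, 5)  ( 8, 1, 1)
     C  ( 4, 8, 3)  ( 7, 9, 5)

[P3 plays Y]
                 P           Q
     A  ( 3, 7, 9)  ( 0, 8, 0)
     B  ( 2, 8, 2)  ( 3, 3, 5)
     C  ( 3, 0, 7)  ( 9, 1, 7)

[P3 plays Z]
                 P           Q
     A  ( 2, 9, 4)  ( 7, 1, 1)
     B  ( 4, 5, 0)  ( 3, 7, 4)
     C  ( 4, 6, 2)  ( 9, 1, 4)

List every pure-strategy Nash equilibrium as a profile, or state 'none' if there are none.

PSNE = {(B,P,X), (C,Q,Y)}

(A,P,X): not NE [P1→B gives 7>6; P3→Y gives 9>0]
(A,P,Y): not NE [P2→Q gives 8>7]
(A,P,Z): not NE [P1→C gives 4>2; P3→Y gives 9>4]
(A,Q,X): not NE [P1→B gives 8>5; P2→P gives 9>7; P3→Z gives 1>0]
(A,Q,Y): not NE [P1→C gives 9>0; P3→Z gives 1>0]
(A,Q,Z): not NE [P1→C gives 9>7; P2→P gives 9>1]
(B,P,X): NE
(B,P,Y): not NE [P1→C gives 3>2; P3→X gives 5>2]
(B,P,Z): not NE [P2→Q gives 7>5; P3→X gives 5>0]
(B,Q,X): not NE [P2→P gives 4>1; P3→Y gives 5>1]
(B,Q,Y): not NE [P1→C gives 9>3; P2→P gives 8>3]
(B,Q,Z): not NE [P1→C gives 9>3; P3→Y gives 5>4]
(C,P,X): not NE [P1→B gives 7>4; P2→Q gives 9>8; P3→Y gives 7>3]
(C,P,Y): not NE [P2→Q gives 1>0]
(C,P,Z): not NE [P3→Y gives 7>2]
(C,Q,X): not NE [P1→B gives 8>7; P3→Y gives 7>5]
(C,Q,Y): NE
(C,Q,Z): not NE [P2→P gives 6>1; P3→Y gives 7>4]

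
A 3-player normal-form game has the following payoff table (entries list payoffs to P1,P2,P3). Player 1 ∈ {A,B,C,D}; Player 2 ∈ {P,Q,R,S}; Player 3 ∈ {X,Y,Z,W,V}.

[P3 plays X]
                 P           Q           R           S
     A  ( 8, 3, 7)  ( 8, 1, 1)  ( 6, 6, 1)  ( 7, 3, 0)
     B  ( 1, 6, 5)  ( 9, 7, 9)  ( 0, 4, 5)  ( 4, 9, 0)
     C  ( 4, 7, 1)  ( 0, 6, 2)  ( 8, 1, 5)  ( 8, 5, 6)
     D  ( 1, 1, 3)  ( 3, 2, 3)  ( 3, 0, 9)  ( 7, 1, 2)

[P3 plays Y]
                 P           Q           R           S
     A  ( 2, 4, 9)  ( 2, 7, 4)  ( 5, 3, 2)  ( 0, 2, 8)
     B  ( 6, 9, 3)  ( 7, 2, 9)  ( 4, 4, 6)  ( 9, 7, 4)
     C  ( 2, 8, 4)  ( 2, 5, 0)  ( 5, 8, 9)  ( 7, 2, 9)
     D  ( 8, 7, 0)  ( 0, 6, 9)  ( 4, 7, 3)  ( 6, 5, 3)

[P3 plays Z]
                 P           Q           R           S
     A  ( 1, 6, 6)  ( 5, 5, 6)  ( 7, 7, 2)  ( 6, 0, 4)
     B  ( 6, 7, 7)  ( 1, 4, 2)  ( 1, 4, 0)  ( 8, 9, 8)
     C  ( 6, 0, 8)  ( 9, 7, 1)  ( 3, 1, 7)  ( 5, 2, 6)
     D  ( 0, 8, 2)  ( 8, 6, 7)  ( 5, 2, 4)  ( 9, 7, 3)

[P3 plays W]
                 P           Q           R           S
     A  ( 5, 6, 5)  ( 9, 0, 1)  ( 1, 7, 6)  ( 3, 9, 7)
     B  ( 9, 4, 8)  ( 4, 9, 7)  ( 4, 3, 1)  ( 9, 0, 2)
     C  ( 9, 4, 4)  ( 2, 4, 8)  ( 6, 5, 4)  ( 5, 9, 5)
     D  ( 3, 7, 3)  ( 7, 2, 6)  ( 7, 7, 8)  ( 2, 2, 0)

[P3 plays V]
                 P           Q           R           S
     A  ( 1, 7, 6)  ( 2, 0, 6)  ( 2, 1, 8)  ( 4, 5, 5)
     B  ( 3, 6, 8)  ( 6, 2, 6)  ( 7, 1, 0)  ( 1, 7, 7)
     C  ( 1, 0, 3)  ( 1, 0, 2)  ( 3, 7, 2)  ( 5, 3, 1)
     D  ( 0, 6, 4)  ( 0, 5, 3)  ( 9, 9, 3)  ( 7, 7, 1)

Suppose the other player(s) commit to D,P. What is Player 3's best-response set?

P3 best: {V}

u_3(X vs D,P) = 3
u_3(Y vs D,P) = 0
u_3(Z vs D,P) = 2
u_3(W vs D,P) = 3
u_3(V vs D,P) = 4
max payoff 4 at {V}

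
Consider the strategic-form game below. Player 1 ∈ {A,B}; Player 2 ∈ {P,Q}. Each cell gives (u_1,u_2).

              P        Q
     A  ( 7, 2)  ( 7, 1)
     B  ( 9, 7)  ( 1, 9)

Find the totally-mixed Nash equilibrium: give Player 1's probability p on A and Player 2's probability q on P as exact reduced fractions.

P1 mixes 2/3 on A; P2 mixes 3/4 on P

P1 indiff ⇒ q·7+(1-q)·7 = q·9+(1-q)·1 ⇒ q(-2) = (1-q)(-6) ⇒ q = 3/4
P2 indiff ⇒ p·2+(1-p)·7 = p·1+(1-p)·9 ⇒ p(1) = (1-p)(2) ⇒ p = 2/3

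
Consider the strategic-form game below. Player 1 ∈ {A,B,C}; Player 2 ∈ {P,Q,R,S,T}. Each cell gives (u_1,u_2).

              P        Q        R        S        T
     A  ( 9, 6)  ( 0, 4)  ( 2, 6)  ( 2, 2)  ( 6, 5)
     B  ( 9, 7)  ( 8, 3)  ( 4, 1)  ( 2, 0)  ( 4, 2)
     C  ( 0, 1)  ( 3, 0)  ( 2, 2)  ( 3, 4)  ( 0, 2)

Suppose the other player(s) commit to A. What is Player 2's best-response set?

BR_2 = {P,R}

u_2(P vs A) = 6
u_2(Q vs A) = 4
u_2(R vs A) = 6
u_2(S vs A) = 2
u_2(T vs A) = 5
max payoff 6 at {P,R}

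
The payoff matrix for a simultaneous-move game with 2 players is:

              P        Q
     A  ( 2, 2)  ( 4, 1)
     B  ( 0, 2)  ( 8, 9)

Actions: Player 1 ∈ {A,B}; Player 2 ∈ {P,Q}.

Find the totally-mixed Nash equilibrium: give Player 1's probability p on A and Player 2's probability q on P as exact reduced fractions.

(p,q) = (7/8, 2/3)

P1 indiff ⇒ q·2+(1-q)·4 = q·0+(1-q)·8 ⇒ q(2) = (1-q)(4) ⇒ q = 2/3
P2 indiff ⇒ p·2+(1-p)·2 = p·1+(1-p)·9 ⇒ p(1) = (1-p)(7) ⇒ p = 7/8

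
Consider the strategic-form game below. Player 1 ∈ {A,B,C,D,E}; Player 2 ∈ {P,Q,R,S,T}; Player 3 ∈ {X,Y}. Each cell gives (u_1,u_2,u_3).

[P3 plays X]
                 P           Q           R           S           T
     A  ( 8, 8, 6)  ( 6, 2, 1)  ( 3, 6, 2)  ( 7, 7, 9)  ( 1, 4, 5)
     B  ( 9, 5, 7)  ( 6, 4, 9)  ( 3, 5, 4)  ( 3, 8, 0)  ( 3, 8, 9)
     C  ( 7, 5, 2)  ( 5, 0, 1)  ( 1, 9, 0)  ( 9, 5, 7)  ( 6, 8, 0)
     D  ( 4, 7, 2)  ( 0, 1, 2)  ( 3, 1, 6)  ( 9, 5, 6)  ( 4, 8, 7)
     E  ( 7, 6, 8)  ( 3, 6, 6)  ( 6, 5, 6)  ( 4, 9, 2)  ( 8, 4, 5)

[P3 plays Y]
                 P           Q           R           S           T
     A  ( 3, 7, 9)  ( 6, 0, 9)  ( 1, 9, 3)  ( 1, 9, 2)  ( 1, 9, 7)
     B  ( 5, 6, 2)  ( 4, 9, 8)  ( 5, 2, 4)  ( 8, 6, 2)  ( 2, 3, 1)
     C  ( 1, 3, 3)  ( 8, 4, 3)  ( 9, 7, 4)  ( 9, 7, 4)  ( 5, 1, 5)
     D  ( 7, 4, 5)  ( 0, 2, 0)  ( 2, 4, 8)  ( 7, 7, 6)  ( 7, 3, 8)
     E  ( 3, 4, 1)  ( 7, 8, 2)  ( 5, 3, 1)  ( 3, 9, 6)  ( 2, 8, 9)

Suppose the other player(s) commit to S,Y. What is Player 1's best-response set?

u_1(A vs S,Y) = 1
u_1(B vs S,Y) = 8
u_1(C vs S,Y) = 9
u_1(D vs S,Y) = 7
u_1(E vs S,Y) = 3
max payoff 9 at {C}

P1 best: {C}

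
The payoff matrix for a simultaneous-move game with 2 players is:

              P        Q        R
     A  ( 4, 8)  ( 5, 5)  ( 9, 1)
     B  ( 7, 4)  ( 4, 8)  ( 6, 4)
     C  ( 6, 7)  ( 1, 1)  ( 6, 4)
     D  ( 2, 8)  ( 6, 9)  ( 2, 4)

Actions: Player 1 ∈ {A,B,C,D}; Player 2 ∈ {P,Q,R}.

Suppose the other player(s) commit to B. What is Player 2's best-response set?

P2 best: {Q}

u_2(P vs B) = 4
u_2(Q vs B) = 8
u_2(R vs B) = 4
max payoff 8 at {Q}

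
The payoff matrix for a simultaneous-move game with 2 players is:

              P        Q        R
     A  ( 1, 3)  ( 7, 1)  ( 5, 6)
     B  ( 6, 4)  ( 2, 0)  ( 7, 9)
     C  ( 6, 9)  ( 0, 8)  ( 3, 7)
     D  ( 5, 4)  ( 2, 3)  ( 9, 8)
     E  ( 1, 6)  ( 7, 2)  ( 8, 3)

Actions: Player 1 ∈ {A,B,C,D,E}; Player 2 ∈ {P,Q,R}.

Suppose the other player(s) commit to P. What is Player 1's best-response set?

P1 best: {B,C}

u_1(A vs P) = 1
u_1(B vs P) = 6
u_1(C vs P) = 6
u_1(D vs P) = 5
u_1(E vs P) = 1
max payoff 6 at {B,C}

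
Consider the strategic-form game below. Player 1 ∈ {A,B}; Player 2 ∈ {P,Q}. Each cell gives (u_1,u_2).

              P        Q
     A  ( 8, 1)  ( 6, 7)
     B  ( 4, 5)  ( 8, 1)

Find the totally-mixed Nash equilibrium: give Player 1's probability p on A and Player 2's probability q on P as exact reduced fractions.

p=2/5, q=1/3

P1 indiff ⇒ q·8+(1-q)·6 = q·4+(1-q)·8 ⇒ q(4) = (1-q)(2) ⇒ q = 1/3
P2 indiff ⇒ p·1+(1-p)·5 = p·7+(1-p)·1 ⇒ p(-6) = (1-p)(-4) ⇒ p = 2/5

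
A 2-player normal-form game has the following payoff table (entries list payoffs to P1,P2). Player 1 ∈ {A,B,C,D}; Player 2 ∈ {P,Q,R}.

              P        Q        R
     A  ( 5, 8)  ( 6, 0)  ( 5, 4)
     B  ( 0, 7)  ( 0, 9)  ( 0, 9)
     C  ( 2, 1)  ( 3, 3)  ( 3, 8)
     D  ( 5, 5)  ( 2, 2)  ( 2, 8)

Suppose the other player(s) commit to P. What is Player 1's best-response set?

u_1(A vs P) = 5
u_1(B vs P) = 0
u_1(C vs P) = 2
u_1(D vs P) = 5
max payoff 5 at {A,D}

argmax u_1 = {A,D}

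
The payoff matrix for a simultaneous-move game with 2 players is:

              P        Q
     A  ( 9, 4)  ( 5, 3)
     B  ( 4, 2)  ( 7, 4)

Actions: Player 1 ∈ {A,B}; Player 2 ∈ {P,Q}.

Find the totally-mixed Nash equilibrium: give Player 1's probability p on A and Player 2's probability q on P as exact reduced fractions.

(p,q) = (2/3, 2/7)

P1 indiff ⇒ q·9+(1-q)·5 = q·4+(1-q)·7 ⇒ q(5) = (1-q)(2) ⇒ q = 2/7
P2 indiff ⇒ p·4+(1-p)·2 = p·3+(1-p)·4 ⇒ p(1) = (1-p)(2) ⇒ p = 2/3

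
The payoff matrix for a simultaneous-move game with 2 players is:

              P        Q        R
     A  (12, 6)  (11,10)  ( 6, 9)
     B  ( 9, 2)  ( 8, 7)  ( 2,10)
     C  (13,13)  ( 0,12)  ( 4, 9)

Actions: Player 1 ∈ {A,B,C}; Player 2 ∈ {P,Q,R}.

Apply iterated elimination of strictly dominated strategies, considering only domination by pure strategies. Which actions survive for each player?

P1 drop B (A beats it: P:12>9 Q:11>8 R:6>2)
P2 drop R (Q beats it: A:10>9 C:12>9)
P1→{A,C} P2→{P,Q}

IESDS → P1:{A,C} P2:{P,Q}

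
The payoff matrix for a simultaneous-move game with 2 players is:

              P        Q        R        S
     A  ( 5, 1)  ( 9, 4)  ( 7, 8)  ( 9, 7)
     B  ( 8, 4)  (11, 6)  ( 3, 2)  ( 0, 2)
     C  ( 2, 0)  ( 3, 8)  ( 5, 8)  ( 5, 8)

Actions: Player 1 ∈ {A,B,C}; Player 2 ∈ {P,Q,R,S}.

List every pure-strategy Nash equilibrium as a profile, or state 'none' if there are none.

NE set: (A,R), (B,Q)

(A,P): not NE [P1→B gives 8>5; P2→R gives 8>1]
(A,Q): not NE [P1→B gives 11>9; P2→R gives 8>4]
(A,R): NE
(A,S): not NE [P2→R gives 8>7]
(B,P): not NE [P2→Q gives 6>4]
(B,Q): NE
(B,R): not NE [P1→A gives 7>3; P2→Q gives 6>2]
(B,S): not NE [P1→A gives 9>0; P2→Q gives 6>2]
(C,P): not NE [P1→B gives 8>2; P2→S gives 8>0]
(C,Q): not NE [P1→B gives 11>3]
(C,R): not NE [P1→A gives 7>5]
(C,S): not NE [P1→A gives 9>5]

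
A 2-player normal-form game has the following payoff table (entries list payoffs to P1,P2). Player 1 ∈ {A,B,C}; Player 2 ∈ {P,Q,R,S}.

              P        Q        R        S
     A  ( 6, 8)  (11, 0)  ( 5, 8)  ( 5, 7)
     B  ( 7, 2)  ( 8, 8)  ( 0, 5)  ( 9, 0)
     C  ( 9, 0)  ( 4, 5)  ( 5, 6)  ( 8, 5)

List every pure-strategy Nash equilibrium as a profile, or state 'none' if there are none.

PSNE = {(A,R), (C,R)}

(A,P): not NE [P1→C gives 9>6]
(A,Q): not NE [P2→R gives 8>0]
(A,R): NE
(A,S): not NE [P1→B gives 9>5; P2→R gives 8>7]
(B,P): not NE [P1→C gives 9>7; P2→Q gives 8>2]
(B,Q): not NE [P1→A gives 11>8]
(B,R): not NE [P1→C gives 5>0; P2→Q gives 8>5]
(B,S): not NE [P2→Q gives 8>0]
(C,P): not NE [P2→R gives 6>0]
(C,Q): not NE [P1→A gives 11>4; P2→R gives 6>5]
(C,R): NE
(C,S): not NE [P1→B gives 9>8; P2→R gives 6>5]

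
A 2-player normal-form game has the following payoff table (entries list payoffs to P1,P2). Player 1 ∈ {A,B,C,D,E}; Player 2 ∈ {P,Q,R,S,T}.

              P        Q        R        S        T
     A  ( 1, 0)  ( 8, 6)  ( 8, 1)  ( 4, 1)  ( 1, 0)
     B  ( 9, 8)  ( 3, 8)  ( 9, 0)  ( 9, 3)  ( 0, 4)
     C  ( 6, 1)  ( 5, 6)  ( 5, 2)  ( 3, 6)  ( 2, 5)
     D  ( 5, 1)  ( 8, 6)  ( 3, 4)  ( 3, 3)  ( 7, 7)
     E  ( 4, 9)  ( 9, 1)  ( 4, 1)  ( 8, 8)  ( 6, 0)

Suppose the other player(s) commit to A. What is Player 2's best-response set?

u_2(P vs A) = 0
u_2(Q vs A) = 6
u_2(R vs A) = 1
u_2(S vs A) = 1
u_2(T vs A) = 0
max payoff 6 at {Q}

argmax u_2 = {Q}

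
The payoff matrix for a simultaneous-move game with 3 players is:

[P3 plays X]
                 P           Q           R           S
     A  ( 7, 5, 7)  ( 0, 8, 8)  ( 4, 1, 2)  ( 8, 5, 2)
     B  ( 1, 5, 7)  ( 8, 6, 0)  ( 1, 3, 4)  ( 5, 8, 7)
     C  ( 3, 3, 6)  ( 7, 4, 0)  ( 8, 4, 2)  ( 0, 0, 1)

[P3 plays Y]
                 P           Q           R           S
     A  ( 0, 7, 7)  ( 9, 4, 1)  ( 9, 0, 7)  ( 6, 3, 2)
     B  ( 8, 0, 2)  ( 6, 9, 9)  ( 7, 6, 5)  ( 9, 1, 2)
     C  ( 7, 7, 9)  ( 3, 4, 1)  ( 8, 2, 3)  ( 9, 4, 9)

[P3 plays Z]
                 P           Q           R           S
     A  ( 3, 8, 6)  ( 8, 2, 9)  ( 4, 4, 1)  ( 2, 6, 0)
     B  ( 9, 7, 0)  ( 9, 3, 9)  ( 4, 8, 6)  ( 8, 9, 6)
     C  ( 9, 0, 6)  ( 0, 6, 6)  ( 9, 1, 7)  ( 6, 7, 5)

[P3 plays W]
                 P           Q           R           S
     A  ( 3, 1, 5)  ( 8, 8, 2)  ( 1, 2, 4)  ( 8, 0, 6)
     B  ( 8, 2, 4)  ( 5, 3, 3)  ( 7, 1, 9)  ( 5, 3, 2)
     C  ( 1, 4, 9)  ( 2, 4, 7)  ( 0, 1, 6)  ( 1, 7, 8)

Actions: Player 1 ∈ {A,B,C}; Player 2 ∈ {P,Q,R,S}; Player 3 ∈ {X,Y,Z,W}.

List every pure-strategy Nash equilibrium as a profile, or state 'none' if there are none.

No pure NE.

(A,P,X): not NE [P2→Q gives 8>5]
(A,P,Y): not NE [P1→B gives 8>0]
(A,P,Z): not NE [P1→C gives 9>3; P3→Y gives 7>6]
(A,P,W): not NE [P1→B gives 8>3; P2→Q gives 8>1; P3→Y gives 7>5]
(A,Q,X): not NE [P1→B gives 8>0; P3→Z gives 9>8]
(A,Q,Y): not NE [P2→P gives 7>4; P3→Z gives 9>1]
(A,Q,Z): not NE [P1→B gives 9>8; P2→P gives 8>2]
(A,Q,W): not NE [P3→Z gives 9>2]
(A,R,X): not NE [P1→C gives 8>4; P2→Q gives 8>1; P3→Y gives 7>2]
(A,R,Y): not NE [P2→P gives 7>0]
(A,R,Z): not NE [P1→C gives 9>4; P2→P gives 8>4; P3→Y gives 7>1]
(A,R,W): not NE [P1→B gives 7>1; P2→Q gives 8>2; P3→Y gives 7>4]
(A,S,X): not NE [P2→Q gives 8>5; P3→W gives 6>2]
(A,S,Y): not NE [P1→C gives 9>6; P2→P gives 7>3; P3→W gives 6>2]
(A,S,Z): not NE [P1→B gives 8>2; P2→P gives 8>6; P3→W gives 6>0]
(A,S,W): not NE [P2→Q gives 8>0]
(B,P,X): not NE [P1→A gives 7>1; P2→S gives 8>5]
(B,P,Y): not NE [P2→Q gives 9>0; P3→X gives 7>2]
(B,P,Z): not NE [P2→S gives 9>7; P3→X gives 7>0]
(B,P,W): not NE [P2→S gives 3>2; P3→X gives 7>4]
(B,Q,X): not NE [P2→S gives 8>6; P3→Z gives 9>0]
(B,Q,Y): not NE [P1→A gives 9>6]
(B,Q,Z): not NE [P2→S gives 9>3]
(B,Q,W): not NE [P1→A gives 8>5; P3→Z gives 9>3]
(B,R,X): not NE [P1→C gives 8>1; P2→S gives 8>3; P3→W gives 9>4]
(B,R,Y): not NE [P1→A gives 9>7; P2→Q gives 9>6; P3→W gives 9>5]
(B,R,Z): not NE [P1→C gives 9>4; P2→S gives 9>8; P3→W gives 9>6]
(B,R,W): not NE [P2→S gives 3>1]
(B,S,X): not NE [P1→A gives 8>5]
(B,S,Y): not NE [P2→Q gives 9>1; P3→X gives 7>2]
(B,S,Z): not NE [P3→X gives 7>6]
(B,S,W): not NE [P1→A gives 8>5; P3→X gives 7>2]
(C,P,X): not NE [P1→A gives 7>3; P2→R gives 4>3; P3→W gives 9>6]
(C,P,Y): not NE [P1→B gives 8>7]
(C,P,Z): not NE [P2→S gives 7>0; P3→W gives 9>6]
(C,P,W): not NE [P1→B gives 8>1; P2→S gives 7>4]
(C,Q,X): not NE [P1→B gives 8>7; P3→W gives 7>0]
(C,Q,Y): not NE [P1→A gives 9>3; P2→P gives 7>4; P3→W gives 7>1]
(C,Q,Z): not NE [P1→B gives 9>0; P2→S gives 7>6; P3→W gives 7>6]
(C,Q,W): not NE [P1→A gives 8>2; P2→S gives 7>4]
(C,R,X): not NE [P3→Z gives 7>2]
(C,R,Y): not NE [P1→A gives 9>8; P2→P gives 7>2; P3→Z gives 7>3]
(C,R,Z): not NE [P2→S gives 7>1]
(C,R,W): not NE [P1→B gives 7>0; P2→S gives 7>1; P3→Z gives 7>6]
(C,S,X): not NE [P1→A gives 8>0; P2→R gives 4>0; P3→Y gives 9>1]
(C,S,Y): not NE [P2→P gives 7>4]
(C,S,Z): not NE [P1→B gives 8>6; P3→Y gives 9>5]
(C,S,W): not NE [P1→A gives 8>1; P3→Y gives 9>8]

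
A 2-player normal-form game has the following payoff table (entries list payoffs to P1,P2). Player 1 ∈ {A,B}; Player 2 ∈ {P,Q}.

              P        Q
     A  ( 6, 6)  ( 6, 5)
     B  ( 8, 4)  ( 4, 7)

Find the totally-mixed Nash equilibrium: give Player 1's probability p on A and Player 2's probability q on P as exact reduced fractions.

P1 indiff ⇒ q·6+(1-q)·6 = q·8+(1-q)·4 ⇒ q(-2) = (1-q)(-2) ⇒ q = 1/2
P2 indiff ⇒ p·6+(1-p)·4 = p·5+(1-p)·7 ⇒ p(1) = (1-p)(3) ⇒ p = 3/4

P1 mixes 3/4 on A; P2 mixes 1/2 on P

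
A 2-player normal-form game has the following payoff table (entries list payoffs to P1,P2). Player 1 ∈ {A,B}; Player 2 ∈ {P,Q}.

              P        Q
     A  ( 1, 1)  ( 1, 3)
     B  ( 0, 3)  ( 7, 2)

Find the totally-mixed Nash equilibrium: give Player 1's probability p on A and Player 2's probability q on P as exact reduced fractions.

(p,q) = (1/3, 6/7)

P1 indiff ⇒ q·1+(1-q)·1 = q·0+(1-q)·7 ⇒ q(1) = (1-q)(6) ⇒ q = 6/7
P2 indiff ⇒ p·1+(1-p)·3 = p·3+(1-p)·2 ⇒ p(-2) = (1-p)(-1) ⇒ p = 1/3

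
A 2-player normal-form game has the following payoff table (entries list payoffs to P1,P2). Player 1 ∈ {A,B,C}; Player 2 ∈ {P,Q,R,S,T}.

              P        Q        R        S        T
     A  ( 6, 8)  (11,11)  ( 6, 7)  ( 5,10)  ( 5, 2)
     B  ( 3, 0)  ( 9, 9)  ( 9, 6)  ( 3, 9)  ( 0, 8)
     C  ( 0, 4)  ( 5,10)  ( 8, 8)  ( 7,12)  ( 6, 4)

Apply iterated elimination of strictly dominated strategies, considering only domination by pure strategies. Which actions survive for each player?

P2 drop P (Q beats it: A:11>8 B:9>0 C:10>4)
P2 drop R (Q beats it: A:11>7 B:9>6 C:10>8)
P1 drop B (A beats it: Q:11>9 S:5>3 T:5>0)
P2 drop T (Q beats it: A:11>2 C:10>4)
P1→{A,C} P2→{Q,S}

IESDS → P1:{A,C} P2:{Q,S}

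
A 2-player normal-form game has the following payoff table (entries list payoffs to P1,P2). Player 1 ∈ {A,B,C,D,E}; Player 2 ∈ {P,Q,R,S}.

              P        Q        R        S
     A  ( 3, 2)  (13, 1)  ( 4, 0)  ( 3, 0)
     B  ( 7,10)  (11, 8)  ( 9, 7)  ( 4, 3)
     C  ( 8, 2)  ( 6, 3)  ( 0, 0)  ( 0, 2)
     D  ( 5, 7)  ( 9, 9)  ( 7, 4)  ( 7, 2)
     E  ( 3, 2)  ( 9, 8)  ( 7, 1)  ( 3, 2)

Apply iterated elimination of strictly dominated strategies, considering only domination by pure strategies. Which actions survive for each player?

P1 drop E (B beats it: P:7>3 Q:11>9 R:9>7 S:4>3)
P2 drop R (P beats it: A:2>0 B:10>7 C:2>0 D:7>4)
P2 drop S (Q beats it: A:1>0 B:8>3 C:3>2 D:9>2)
P1 drop D (B beats it: P:7>5 Q:11>9)
P1→{A,B,C} P2→{P,Q}

Survivors P1:{A,B,C} P2:{P,Q}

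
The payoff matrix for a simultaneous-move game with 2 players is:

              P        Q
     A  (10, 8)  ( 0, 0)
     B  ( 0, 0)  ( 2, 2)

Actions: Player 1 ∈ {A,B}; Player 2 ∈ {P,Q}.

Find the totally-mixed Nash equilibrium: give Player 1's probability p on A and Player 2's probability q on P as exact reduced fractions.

(p,q) = (1/5, 1/6)

P1 indiff ⇒ q·10+(1-q)·0 = q·0+(1-q)·2 ⇒ q(10) = (1-q)(2) ⇒ q = 1/6
P2 indiff ⇒ p·8+(1-p)·0 = p·0+(1-p)·2 ⇒ p(8) = (1-p)(2) ⇒ p = 1/5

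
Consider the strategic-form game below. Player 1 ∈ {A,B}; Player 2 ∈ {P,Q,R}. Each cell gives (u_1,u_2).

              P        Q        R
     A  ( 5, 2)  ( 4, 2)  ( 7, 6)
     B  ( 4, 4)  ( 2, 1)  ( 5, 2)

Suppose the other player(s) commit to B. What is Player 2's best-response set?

u_2(P vs B) = 4
u_2(Q vs B) = 1
u_2(R vs B) = 2
max payoff 4 at {P}

argmax u_2 = {P}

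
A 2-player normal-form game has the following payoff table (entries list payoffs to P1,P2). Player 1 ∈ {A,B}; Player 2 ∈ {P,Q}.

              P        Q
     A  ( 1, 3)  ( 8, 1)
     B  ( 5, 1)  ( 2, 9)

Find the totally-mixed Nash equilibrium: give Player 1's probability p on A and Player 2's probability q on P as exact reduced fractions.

(p,q) = (4/5, 3/5)

P1 indiff ⇒ q·1+(1-q)·8 = q·5+(1-q)·2 ⇒ q(-4) = (1-q)(-6) ⇒ q = 3/5
P2 indiff ⇒ p·3+(1-p)·1 = p·1+(1-p)·9 ⇒ p(2) = (1-p)(8) ⇒ p = 4/5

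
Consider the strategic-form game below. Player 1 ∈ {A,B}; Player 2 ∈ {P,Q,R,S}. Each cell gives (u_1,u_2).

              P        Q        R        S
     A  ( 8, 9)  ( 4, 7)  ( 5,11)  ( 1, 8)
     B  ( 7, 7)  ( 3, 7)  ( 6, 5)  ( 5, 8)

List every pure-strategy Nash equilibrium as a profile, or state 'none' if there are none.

NE set: (B,S)

(A,P): not NE [P2→R gives 11>9]
(A,Q): not NE [P2→R gives 11>7]
(A,R): not NE [P1→B gives 6>5]
(A,S): not NE [P1→B gives 5>1; P2→R gives 11>8]
(B,P): not NE [P1→A gives 8>7; P2→S gives 8>7]
(B,Q): not NE [P1→A gives 4>3; P2→S gives 8>7]
(B,R): not NE [P2→S gives 8>5]
(B,S): NE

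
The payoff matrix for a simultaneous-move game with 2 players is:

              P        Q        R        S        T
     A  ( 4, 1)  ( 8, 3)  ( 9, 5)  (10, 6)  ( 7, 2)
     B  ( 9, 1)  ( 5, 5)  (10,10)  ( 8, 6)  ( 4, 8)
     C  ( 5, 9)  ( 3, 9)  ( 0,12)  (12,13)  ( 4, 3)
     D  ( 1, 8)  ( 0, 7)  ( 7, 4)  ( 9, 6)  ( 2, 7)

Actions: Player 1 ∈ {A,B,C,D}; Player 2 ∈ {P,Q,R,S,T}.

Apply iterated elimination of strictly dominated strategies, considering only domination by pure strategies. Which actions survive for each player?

IESDS → P1:{A,B,C} P2:{R,S}

P1 drop D (A beats it: P:4>1 Q:8>0 R:9>7 S:10>9 T:7>2)
P2 drop P (R beats it: A:5>1 B:10>1 C:12>9)
P2 drop Q (R beats it: A:5>3 B:10>5 C:12>9)
P2 drop T (R beats it: A:5>2 B:10>8 C:12>3)
P1→{A,B,C} P2→{R,S}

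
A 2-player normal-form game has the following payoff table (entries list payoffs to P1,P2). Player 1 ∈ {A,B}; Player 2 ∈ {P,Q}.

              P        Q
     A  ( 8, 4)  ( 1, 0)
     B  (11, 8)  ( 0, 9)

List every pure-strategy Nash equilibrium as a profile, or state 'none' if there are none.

(A,P): not NE [P1→B gives 11>8]
(A,Q): not NE [P2→P gives 4>0]
(B,P): not NE [P2→Q gives 9>8]
(B,Q): not NE [P1→A gives 1>0]

No pure NE.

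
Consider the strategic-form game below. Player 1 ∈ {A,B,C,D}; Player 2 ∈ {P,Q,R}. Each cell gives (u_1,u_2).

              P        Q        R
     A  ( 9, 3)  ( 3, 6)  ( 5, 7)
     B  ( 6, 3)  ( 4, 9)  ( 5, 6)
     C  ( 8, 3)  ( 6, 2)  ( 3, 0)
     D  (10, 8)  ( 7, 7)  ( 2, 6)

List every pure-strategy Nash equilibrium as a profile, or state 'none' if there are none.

PSNE = {(A,R), (D,P)}

(A,P): not NE [P1→D gives 10>9; P2→R gives 7>3]
(A,Q): not NE [P1→D gives 7>3; P2→R gives 7>6]
(A,R): NE
(B,P): not NE [P1→D gives 10>6; P2→Q gives 9>3]
(B,Q): not NE [P1→D gives 7>4]
(B,R): not NE [P2→Q gives 9>6]
(C,P): not NE [P1→D gives 10>8]
(C,Q): not NE [P1→D gives 7>6; P2→P gives 3>2]
(C,R): not NE [P1→B gives 5>3; P2→P gives 3>0]
(D,P): NE
(D,Q): not NE [P2→P gives 8>7]
(D,R): not NE [P1→B gives 5>2; P2→P gives 8>6]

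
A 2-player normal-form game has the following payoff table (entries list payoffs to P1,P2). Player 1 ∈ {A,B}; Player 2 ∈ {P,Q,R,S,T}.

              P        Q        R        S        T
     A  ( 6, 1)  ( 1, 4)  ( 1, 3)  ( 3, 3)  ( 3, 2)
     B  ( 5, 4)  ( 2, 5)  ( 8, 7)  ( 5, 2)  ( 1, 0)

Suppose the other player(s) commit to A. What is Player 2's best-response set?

u_2(P vs A) = 1
u_2(Q vs A) = 4
u_2(R vs A) = 3
u_2(S vs A) = 3
u_2(T vs A) = 2
max payoff 4 at {Q}

P2 best: {Q}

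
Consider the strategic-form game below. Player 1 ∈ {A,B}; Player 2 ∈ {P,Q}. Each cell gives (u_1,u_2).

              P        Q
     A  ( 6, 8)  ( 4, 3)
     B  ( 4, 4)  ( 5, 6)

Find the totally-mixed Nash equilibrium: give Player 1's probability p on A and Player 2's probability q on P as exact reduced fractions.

P1 mixes 2/7 on A; P2 mixes 1/3 on P

P1 indiff ⇒ q·6+(1-q)·4 = q·4+(1-q)·5 ⇒ q(2) = (1-q)(1) ⇒ q = 1/3
P2 indiff ⇒ p·8+(1-p)·4 = p·3+(1-p)·6 ⇒ p(5) = (1-p)(2) ⇒ p = 2/7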